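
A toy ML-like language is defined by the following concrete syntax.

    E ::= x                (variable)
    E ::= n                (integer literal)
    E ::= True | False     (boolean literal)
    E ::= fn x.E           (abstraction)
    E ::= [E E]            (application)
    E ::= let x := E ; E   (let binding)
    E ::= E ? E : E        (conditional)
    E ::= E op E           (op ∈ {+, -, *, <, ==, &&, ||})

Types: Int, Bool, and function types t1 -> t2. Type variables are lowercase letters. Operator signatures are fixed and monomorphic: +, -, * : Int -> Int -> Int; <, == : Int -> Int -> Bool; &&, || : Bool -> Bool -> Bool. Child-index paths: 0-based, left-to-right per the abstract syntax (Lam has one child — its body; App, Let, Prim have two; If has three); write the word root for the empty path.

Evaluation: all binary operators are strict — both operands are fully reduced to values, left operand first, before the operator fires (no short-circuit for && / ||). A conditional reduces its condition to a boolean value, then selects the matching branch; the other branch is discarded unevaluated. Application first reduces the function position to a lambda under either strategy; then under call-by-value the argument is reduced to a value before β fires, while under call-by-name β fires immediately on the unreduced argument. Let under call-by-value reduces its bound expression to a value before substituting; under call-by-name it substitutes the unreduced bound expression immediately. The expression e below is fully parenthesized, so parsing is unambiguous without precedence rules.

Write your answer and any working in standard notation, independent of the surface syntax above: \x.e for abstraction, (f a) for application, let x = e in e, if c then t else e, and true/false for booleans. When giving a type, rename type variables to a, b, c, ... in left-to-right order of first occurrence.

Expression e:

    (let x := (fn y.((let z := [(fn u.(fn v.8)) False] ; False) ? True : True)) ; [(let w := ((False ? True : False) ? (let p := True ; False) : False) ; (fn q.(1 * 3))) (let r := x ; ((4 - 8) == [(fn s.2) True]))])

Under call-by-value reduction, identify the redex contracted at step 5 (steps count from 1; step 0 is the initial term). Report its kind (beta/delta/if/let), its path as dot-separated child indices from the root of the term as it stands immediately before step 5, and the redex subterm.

Derivation:
step 0: (let x = (\y.(if (let z = ((\u.(\v.8)) false) in false) then true else true)) in ((let w = (if (if false then true else false) then (let p = true in false) else false) in (\q.(1 * 3))) (let r = x in ((4 - 8) == ((\s.2) true)))))
step 1: [let@root] ((let w = (if (if false then true else false) then (let p = true in false) else false) in (\q.(1 * 3))) (let r = (\y.(if (let z = ((\u.(\v.8)) false) in false) then true else true)) in ((4 - 8) == ((\s.2) true))))
step 2: [if@0.0.0] ((let w = (if false then (let p = true in false) else false) in (\q.(1 * 3))) (let r = (\y.(if (let z = ((\u.(\v.8)) false) in false) then true else true)) in ((4 - 8) == ((\s.2) true))))
step 3: [if@0.0] ((let w = false in (\q.(1 * 3))) (let r = (\y.(if (let z = ((\u.(\v.8)) false) in false) then true else true)) in ((4 - 8) == ((\s.2) true))))
step 4: [let@0] ((\q.(1 * 3)) (let r = (\y.(if (let z = ((\u.(\v.8)) false) in false) then true else true)) in ((4 - 8) == ((\s.2) true))))
step 5: [let@1] ((\q.(1 * 3)) ((4 - 8) == ((\s.2) true)))

Answer: let at 1 : (let r = (\y.(if (let z = ((\u.(\v.8)) false) in false) then true else true)) in ((4 - 8) == ((\s.2) true)))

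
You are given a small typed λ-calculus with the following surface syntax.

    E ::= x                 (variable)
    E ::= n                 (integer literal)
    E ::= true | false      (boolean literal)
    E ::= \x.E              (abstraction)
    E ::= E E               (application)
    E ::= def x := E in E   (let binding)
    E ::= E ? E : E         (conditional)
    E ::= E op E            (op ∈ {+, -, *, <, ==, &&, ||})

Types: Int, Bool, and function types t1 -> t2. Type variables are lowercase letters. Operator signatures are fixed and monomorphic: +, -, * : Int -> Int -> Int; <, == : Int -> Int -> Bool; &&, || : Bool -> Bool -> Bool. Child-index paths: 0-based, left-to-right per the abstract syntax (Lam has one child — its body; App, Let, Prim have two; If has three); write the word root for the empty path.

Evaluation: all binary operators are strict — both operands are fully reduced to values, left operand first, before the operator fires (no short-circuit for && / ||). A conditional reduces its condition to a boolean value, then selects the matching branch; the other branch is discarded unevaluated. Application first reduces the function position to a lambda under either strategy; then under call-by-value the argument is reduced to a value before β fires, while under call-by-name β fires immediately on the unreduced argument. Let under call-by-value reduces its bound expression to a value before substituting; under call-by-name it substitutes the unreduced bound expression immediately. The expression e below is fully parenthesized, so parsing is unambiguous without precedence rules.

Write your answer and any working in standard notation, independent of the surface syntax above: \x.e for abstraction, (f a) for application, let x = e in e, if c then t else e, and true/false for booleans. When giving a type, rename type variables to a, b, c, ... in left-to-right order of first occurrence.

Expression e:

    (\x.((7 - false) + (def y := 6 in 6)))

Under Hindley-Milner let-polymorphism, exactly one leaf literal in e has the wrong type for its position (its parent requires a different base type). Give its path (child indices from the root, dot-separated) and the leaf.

Answer: 0.0.1 : false

Trace:
  unify Int ~ Int
  unify Bool ~ Int
  FAIL: mismatch Bool ~ Int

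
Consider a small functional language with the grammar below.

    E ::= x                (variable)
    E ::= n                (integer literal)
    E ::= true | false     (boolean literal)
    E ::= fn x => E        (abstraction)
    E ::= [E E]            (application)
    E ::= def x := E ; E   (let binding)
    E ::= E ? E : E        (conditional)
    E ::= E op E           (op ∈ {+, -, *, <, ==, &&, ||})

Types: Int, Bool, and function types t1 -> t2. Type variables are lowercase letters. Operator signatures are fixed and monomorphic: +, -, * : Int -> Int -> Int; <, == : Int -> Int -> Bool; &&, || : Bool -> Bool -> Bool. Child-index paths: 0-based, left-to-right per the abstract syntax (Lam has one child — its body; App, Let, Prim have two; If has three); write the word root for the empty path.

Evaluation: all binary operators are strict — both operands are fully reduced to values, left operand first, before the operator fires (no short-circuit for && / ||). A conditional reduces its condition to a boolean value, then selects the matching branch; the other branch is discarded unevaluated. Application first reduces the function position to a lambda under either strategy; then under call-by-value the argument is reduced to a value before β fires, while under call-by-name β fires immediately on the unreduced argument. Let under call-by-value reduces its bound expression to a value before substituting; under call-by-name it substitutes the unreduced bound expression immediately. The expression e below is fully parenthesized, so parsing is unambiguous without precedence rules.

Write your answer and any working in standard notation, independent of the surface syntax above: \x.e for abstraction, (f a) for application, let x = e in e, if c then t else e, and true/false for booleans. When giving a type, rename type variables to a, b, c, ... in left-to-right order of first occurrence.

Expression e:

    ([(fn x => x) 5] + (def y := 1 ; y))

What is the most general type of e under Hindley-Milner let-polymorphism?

Derivation:
x : a
\x._ : a -> a
  unify a -> a ~ Int -> b
  unify a ~ Int
  unify Int ~ b
_ _ : Int
  unify Int ~ Int
let y : Int
y : Int
  unify Int ~ Int

Answer: Int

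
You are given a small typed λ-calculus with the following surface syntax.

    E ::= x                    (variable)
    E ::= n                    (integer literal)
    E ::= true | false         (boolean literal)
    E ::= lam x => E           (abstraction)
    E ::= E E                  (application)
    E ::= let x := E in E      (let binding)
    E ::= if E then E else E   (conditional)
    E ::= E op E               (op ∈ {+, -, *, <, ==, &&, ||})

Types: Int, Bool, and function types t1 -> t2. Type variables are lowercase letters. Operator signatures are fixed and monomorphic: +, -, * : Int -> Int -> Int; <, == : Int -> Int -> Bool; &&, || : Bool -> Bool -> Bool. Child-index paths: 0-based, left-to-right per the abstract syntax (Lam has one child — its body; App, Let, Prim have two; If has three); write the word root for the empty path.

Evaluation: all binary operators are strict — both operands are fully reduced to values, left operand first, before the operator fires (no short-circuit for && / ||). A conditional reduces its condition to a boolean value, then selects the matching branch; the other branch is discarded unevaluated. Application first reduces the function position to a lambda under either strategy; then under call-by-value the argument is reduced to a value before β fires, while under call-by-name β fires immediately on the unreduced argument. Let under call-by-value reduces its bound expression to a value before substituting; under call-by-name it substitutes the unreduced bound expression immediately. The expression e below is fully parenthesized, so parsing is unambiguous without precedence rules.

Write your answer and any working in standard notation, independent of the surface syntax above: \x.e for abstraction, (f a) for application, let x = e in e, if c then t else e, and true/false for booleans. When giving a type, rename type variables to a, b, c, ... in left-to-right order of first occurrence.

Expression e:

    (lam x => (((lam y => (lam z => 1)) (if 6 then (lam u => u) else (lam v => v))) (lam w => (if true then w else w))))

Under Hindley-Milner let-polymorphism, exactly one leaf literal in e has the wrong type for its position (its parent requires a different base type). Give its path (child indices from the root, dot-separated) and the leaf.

Answer: 0.0.1.0 : 6

Derivation:
\z._ : c -> Int
\y._ : b -> c -> Int
  unify Int ~ Bool
  FAIL: mismatch Int ~ Bool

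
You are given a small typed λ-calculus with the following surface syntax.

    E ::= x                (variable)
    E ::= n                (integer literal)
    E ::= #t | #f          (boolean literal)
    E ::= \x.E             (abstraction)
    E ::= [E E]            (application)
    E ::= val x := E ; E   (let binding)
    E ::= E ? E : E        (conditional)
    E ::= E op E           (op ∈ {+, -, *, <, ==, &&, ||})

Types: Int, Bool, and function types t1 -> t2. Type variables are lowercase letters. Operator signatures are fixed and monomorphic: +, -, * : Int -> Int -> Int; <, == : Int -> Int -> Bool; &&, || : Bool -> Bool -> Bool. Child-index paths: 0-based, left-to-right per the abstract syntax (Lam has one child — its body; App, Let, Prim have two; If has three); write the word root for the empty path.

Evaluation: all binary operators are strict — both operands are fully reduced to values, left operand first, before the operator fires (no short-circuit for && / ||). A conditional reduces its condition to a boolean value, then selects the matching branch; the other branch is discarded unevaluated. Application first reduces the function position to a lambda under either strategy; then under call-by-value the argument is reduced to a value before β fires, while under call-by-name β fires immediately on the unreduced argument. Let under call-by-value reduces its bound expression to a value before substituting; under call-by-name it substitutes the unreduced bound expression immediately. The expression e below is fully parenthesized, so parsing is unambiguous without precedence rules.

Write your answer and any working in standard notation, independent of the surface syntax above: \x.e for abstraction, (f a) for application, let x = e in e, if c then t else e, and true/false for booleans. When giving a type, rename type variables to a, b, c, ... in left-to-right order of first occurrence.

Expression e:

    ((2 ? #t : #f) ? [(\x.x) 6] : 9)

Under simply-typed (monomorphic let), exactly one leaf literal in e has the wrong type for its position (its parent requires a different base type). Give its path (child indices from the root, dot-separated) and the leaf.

Working:
  unify Int ~ Bool
  FAIL: mismatch Int ~ Bool

Answer: 0.0 : 2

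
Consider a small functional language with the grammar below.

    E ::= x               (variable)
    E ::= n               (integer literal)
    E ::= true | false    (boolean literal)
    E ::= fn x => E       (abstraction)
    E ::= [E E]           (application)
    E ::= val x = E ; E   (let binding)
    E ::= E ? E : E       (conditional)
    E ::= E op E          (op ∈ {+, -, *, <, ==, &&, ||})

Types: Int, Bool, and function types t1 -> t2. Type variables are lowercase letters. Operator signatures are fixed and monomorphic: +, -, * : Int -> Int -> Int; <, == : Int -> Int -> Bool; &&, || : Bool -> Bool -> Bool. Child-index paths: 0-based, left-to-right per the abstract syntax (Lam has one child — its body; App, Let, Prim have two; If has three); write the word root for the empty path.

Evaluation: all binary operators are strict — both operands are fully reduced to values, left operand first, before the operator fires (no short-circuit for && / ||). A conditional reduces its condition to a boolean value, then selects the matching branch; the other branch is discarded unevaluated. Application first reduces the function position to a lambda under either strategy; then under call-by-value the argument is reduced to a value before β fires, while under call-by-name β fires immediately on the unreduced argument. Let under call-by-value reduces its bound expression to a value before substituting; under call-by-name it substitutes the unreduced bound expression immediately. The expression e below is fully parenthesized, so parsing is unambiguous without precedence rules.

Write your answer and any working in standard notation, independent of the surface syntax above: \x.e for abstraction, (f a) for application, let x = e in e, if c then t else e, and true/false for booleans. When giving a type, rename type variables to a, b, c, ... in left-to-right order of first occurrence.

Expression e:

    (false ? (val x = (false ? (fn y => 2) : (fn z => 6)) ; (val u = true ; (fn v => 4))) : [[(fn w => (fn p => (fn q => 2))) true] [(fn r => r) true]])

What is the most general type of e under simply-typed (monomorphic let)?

Trace:
  unify Bool ~ Bool
  unify Bool ~ Bool
\y._ : a -> Int
\z._ : b -> Int
  unify a -> Int ~ b -> Int
  unify a ~ b
  unify Int ~ Int
let x : b -> Int
let u : Bool
\v._ : c -> Int
\q._ : f -> Int
\p._ : e -> f -> Int
\w._ : d -> e -> f -> Int
  unify d -> e -> f -> Int ~ Bool -> g
  unify d ~ Bool
  unify e -> f -> Int ~ g
_ _ : e -> f -> Int
r : h
\r._ : h -> h
  unify h -> h ~ Bool -> i
  unify h ~ Bool
  unify Bool ~ i
_ _ : Bool
  unify e -> f -> Int ~ Bool -> j
  unify e ~ Bool
  unify f -> Int ~ j
_ _ : f -> Int
  unify c -> Int ~ f -> Int
  unify c ~ f
  unify Int ~ Int

Answer: a -> Int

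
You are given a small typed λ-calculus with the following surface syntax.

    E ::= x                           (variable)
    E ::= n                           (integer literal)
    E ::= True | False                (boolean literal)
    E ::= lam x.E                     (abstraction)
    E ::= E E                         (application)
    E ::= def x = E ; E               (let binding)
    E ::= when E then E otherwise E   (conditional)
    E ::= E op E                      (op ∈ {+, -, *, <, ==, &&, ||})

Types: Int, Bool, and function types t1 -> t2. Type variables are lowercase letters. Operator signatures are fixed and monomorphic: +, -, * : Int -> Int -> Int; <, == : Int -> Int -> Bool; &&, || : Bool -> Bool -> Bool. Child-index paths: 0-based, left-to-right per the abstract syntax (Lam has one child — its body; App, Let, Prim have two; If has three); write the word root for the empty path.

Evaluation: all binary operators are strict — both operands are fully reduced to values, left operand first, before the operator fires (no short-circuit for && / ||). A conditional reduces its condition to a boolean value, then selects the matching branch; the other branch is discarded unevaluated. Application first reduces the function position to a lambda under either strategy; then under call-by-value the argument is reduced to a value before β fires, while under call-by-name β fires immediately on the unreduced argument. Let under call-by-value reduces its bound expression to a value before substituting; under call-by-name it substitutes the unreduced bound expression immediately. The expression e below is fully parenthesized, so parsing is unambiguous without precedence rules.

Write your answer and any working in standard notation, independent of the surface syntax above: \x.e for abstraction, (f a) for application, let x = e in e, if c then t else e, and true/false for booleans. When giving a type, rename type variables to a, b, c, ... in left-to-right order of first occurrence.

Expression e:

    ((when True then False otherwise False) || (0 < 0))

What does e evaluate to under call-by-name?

Working:
step 0: ((if true then false else false) || (0 < 0))
step 1: [if@0] (false || (0 < 0))
step 2: [delta@1] (false || false)
step 3: [delta@root] false

Answer: false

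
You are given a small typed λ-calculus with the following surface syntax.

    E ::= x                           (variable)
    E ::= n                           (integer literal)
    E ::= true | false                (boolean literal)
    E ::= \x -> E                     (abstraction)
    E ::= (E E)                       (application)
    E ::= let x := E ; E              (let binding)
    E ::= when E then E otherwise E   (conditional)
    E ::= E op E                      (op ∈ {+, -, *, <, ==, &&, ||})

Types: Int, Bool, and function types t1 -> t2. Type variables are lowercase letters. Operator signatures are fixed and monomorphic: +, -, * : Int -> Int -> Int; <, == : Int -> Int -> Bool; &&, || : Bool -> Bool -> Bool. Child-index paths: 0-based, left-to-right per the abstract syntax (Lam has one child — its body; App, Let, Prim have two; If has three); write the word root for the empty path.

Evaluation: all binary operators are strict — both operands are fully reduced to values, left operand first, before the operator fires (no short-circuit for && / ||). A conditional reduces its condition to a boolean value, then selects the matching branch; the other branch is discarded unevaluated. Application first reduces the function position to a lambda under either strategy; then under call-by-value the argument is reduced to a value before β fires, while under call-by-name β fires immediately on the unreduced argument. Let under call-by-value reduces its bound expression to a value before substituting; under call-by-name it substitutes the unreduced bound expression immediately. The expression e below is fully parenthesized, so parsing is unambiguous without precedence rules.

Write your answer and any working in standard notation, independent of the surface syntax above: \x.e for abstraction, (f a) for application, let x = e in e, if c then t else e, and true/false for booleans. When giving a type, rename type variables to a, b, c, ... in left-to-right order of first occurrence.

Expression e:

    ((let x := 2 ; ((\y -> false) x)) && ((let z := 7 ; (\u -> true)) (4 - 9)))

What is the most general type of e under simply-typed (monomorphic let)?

Trace:
let x : Int
\y._ : a -> Bool
x : Int
  unify a -> Bool ~ Int -> b
  unify a ~ Int
  unify Bool ~ b
_ _ : Bool
  unify Bool ~ Bool
let z : Int
\u._ : c -> Bool
  unify Int ~ Int
  unify Int ~ Int
  unify c -> Bool ~ Int -> d
  unify c ~ Int
  unify Bool ~ d
_ _ : Bool
  unify Bool ~ Bool

Answer: Bool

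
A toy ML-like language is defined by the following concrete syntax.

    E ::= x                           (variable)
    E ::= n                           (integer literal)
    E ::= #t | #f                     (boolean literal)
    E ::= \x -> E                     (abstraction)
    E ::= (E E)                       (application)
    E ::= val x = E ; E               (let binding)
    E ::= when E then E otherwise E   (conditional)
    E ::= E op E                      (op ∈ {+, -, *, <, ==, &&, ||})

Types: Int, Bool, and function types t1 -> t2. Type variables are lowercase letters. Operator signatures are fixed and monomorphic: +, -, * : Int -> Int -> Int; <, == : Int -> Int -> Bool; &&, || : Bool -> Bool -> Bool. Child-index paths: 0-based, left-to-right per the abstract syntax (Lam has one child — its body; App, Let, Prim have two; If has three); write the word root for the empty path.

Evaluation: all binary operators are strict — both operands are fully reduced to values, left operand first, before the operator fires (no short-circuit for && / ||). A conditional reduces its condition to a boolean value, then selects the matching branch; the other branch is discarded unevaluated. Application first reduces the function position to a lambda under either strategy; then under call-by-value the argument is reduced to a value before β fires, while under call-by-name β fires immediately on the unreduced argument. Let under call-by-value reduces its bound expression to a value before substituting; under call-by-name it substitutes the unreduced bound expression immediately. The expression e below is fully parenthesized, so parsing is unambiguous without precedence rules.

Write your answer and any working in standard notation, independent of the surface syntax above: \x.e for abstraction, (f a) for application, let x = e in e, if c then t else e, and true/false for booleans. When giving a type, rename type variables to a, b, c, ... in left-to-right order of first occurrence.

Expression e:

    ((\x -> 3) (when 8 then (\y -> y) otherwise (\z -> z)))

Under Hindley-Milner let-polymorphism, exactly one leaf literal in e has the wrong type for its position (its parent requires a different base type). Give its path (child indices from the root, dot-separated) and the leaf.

Answer: 1.0 : 8

Trace:
\x._ : a -> Int
  unify Int ~ Bool
  FAIL: mismatch Int ~ Bool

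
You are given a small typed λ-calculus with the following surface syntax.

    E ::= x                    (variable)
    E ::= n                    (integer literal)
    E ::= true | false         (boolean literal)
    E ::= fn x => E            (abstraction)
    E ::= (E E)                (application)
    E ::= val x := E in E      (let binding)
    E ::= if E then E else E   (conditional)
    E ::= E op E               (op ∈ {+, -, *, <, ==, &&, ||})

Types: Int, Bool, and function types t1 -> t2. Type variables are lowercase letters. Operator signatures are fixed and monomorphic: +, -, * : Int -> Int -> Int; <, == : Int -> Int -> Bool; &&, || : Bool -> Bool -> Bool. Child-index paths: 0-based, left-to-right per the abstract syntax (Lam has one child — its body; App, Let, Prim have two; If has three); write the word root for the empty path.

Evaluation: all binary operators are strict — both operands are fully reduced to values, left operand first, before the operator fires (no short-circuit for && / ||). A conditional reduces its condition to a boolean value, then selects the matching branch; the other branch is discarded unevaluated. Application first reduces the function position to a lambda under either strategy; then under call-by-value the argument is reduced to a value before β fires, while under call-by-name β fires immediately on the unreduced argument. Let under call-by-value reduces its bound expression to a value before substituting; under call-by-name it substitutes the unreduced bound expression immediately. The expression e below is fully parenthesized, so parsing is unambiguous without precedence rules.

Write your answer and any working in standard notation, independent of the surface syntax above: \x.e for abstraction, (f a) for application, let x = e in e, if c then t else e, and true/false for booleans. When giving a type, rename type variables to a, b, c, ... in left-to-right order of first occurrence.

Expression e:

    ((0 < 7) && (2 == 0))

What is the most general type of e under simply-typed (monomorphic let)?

Answer: Bool

Working:
  unify Int ~ Int
  unify Int ~ Int
  unify Bool ~ Bool
  unify Int ~ Int
  unify Int ~ Int
  unify Bool ~ Bool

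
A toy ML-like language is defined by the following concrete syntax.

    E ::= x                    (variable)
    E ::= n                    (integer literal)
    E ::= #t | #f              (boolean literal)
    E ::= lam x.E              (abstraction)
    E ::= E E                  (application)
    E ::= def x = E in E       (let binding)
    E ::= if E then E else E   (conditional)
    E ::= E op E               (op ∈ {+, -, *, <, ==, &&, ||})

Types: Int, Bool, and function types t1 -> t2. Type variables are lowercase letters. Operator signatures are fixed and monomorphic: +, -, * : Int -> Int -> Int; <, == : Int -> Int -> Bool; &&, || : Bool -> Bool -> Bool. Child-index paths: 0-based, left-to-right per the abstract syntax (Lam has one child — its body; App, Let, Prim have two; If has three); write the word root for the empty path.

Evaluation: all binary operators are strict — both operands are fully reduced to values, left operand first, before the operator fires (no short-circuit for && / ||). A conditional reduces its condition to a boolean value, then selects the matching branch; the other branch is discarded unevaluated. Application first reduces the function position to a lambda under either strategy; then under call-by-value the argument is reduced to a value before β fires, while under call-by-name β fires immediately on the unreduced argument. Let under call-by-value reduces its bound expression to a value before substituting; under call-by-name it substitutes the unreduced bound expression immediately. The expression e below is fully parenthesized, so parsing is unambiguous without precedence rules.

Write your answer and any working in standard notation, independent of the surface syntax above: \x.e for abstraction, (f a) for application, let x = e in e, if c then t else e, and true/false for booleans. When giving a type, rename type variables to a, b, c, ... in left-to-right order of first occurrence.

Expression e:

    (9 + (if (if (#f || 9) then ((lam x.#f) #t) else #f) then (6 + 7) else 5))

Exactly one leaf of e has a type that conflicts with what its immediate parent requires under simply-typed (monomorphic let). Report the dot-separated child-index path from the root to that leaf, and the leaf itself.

Answer: 1.0.0.1 : 9

Derivation:
  unify Int ~ Int
  unify Bool ~ Bool
  unify Int ~ Bool
  FAIL: mismatch Int ~ Bool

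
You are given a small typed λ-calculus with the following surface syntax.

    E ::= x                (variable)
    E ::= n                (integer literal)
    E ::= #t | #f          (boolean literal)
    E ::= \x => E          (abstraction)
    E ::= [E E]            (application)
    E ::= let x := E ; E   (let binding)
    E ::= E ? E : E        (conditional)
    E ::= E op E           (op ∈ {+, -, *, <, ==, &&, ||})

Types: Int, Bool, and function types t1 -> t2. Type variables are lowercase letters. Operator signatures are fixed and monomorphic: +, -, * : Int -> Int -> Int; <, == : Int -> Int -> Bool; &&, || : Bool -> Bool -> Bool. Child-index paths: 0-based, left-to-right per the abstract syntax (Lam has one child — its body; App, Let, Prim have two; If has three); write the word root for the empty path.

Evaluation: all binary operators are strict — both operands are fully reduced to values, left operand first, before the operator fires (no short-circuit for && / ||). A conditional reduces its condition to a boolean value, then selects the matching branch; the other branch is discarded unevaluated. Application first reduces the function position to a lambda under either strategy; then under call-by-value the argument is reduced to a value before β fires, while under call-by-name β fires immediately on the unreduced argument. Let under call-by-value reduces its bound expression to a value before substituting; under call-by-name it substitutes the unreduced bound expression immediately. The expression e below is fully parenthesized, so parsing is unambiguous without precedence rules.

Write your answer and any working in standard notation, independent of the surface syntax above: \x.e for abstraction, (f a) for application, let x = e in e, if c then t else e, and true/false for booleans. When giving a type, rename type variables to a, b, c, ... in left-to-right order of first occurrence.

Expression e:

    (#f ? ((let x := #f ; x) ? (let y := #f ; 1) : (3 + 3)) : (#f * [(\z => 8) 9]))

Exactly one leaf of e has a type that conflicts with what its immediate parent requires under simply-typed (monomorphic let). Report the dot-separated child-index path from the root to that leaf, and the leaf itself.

Trace:
  unify Bool ~ Bool
let x : Bool
x : Bool
  unify Bool ~ Bool
let y : Bool
  unify Int ~ Int
  unify Int ~ Int
  unify Int ~ Int
  unify Bool ~ Int
  FAIL: mismatch Bool ~ Int

Answer: 2.0 : false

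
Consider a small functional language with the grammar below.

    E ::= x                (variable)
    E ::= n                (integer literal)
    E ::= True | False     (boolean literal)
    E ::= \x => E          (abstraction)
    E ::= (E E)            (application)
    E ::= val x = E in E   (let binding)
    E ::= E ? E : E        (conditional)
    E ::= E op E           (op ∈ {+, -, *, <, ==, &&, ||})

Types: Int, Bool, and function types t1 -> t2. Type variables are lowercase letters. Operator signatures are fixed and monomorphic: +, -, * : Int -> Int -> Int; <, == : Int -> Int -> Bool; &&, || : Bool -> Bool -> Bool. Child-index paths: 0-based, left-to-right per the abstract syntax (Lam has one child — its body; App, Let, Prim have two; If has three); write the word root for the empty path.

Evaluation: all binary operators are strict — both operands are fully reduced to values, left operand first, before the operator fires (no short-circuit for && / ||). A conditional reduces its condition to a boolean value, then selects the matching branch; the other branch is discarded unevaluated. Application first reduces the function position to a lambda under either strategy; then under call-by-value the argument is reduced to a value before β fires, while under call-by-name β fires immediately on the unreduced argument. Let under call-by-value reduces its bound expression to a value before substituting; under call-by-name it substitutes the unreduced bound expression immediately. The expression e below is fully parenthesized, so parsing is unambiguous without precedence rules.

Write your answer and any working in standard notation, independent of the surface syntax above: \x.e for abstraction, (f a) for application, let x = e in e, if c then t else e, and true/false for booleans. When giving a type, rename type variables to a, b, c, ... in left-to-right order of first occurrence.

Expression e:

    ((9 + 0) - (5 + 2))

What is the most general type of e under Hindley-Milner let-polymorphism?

Working:
  unify Int ~ Int
  unify Int ~ Int
  unify Int ~ Int
  unify Int ~ Int
  unify Int ~ Int
  unify Int ~ Int

Answer: Int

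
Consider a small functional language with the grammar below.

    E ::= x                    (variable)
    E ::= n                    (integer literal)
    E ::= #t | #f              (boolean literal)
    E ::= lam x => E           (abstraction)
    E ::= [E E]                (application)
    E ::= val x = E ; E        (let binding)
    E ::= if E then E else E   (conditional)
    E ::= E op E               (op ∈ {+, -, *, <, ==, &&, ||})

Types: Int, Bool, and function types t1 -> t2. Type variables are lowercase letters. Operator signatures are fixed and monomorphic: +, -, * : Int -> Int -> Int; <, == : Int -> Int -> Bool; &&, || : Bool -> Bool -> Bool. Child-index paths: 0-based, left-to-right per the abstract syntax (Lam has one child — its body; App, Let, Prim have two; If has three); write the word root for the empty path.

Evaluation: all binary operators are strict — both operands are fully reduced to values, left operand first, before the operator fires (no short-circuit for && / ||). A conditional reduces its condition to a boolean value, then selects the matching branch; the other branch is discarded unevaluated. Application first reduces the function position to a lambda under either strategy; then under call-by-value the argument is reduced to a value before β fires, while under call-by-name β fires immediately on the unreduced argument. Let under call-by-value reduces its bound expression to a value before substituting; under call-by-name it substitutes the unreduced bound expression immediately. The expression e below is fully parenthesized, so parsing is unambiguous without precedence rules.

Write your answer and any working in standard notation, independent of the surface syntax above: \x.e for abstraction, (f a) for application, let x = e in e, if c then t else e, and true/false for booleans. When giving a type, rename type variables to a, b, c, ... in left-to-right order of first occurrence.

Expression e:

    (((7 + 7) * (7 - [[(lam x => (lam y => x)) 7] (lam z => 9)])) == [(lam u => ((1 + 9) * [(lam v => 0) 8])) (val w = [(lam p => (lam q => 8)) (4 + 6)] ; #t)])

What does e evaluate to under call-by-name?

Answer: true

Working:
step 0: (((7 + 7) * (7 - (((\x.(\y.x)) 7) (\z.9)))) == ((\u.((1 + 9) * ((\v.0) 8))) (let w = ((\p.(\q.8)) (4 + 6)) in true)))
step 1: [delta@0.0] ((14 * (7 - (((\x.(\y.x)) 7) (\z.9)))) == ((\u.((1 + 9) * ((\v.0) 8))) (let w = ((\p.(\q.8)) (4 + 6)) in true)))
step 2: [beta@0.1.1.0] ((14 * (7 - ((\y.7) (\z.9)))) == ((\u.((1 + 9) * ((\v.0) 8))) (let w = ((\p.(\q.8)) (4 + 6)) in true)))
step 3: [beta@0.1.1] ((14 * (7 - 7)) == ((\u.((1 + 9) * ((\v.0) 8))) (let w = ((\p.(\q.8)) (4 + 6)) in true)))
step 4: [delta@0.1] ((14 * 0) == ((\u.((1 + 9) * ((\v.0) 8))) (let w = ((\p.(\q.8)) (4 + 6)) in true)))
step 5: [delta@0] (0 == ((\u.((1 + 9) * ((\v.0) 8))) (let w = ((\p.(\q.8)) (4 + 6)) in true)))
step 6: [beta@1] (0 == ((1 + 9) * ((\v.0) 8)))
step 7: [delta@1.0] (0 == (10 * ((\v.0) 8)))
step 8: [beta@1.1] (0 == (10 * 0))
step 9: [delta@1] (0 == 0)
step 10: [delta@root] true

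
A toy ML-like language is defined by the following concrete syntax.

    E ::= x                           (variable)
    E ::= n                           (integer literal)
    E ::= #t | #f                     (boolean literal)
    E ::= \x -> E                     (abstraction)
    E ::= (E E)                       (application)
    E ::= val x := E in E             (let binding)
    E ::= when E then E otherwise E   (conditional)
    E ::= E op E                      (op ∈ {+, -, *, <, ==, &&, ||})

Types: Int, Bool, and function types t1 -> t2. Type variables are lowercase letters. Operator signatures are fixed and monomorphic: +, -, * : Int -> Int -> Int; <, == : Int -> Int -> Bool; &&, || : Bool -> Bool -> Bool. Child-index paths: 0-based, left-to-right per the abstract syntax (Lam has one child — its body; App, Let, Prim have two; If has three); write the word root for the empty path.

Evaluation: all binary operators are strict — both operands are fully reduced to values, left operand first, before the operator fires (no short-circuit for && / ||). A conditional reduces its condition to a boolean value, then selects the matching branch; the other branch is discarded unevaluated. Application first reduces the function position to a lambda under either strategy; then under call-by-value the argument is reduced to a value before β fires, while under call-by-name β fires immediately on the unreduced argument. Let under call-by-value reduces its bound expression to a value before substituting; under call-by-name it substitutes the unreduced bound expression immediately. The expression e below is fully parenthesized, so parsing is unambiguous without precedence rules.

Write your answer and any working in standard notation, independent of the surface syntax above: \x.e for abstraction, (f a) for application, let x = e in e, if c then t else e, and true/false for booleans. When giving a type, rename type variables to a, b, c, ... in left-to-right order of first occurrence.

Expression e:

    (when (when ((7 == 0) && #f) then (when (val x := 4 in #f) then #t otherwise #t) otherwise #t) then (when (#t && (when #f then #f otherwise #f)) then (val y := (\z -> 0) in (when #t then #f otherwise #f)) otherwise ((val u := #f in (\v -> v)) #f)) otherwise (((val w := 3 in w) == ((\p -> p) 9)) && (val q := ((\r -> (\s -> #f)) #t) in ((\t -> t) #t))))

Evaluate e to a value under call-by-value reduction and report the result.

Answer: false

Working:
step 0: (if (if ((7 == 0) && false) then (if (let x = 4 in false) then true else true) else true) then (if (true && (if false then false else false)) then (let y = (\z.0) in (if true then false else false)) else ((let u = false in (\v.v)) false)) else (((let w = 3 in w) == ((\p.p) 9)) && (let q = ((\r.(\s.false)) true) in ((\t.t) true))))
step 1: [delta@0.0.0] (if (if (false && false) then (if (let x = 4 in false) then true else true) else true) then (if (true && (if false then false else false)) then (let y = (\z.0) in (if true then false else false)) else ((let u = false in (\v.v)) false)) else (((let w = 3 in w) == ((\p.p) 9)) && (let q = ((\r.(\s.false)) true) in ((\t.t) true))))
step 2: [delta@0.0] (if (if false then (if (let x = 4 in false) then true else true) else true) then (if (true && (if false then false else false)) then (let y = (\z.0) in (if true then false else false)) else ((let u = false in (\v.v)) false)) else (((let w = 3 in w) == ((\p.p) 9)) && (let q = ((\r.(\s.false)) true) in ((\t.t) true))))
step 3: [if@0] (if true then (if (true && (if false then false else false)) then (let y = (\z.0) in (if true then false else false)) else ((let u = false in (\v.v)) false)) else (((let w = 3 in w) == ((\p.p) 9)) && (let q = ((\r.(\s.false)) true) in ((\t.t) true))))
step 4: [if@root] (if (true && (if false then false else false)) then (let y = (\z.0) in (if true then false else false)) else ((let u = false in (\v.v)) false))
step 5: [if@0.1] (if (true && false) then (let y = (\z.0) in (if true then false else false)) else ((let u = false in (\v.v)) false))
step 6: [delta@0] (if false then (let y = (\z.0) in (if true then false else false)) else ((let u = false in (\v.v)) false))
step 7: [if@root] ((let u = false in (\v.v)) false)
step 8: [let@0] ((\v.v) false)
step 9: [beta@root] false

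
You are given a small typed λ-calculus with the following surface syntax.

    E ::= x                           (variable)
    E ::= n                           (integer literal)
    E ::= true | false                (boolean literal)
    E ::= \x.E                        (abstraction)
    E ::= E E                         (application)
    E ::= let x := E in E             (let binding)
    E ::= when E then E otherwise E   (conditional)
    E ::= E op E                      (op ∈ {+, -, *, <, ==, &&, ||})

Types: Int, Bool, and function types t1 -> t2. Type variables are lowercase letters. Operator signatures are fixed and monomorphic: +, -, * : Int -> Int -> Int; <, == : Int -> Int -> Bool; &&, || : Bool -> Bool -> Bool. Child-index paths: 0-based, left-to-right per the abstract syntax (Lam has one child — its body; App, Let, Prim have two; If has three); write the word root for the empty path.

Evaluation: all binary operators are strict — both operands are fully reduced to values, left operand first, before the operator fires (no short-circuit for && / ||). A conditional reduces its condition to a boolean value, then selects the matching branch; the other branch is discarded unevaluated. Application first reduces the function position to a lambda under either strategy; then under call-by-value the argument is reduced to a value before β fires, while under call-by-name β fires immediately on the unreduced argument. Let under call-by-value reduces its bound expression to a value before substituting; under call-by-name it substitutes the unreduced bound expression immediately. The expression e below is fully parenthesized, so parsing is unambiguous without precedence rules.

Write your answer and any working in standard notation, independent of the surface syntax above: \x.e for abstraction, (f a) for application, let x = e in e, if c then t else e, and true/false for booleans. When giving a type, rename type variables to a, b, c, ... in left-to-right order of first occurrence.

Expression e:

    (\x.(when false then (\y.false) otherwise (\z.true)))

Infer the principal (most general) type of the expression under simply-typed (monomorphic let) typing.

Answer: a -> b -> Bool

Derivation:
  unify Bool ~ Bool
\y._ : b -> Bool
\z._ : c -> Bool
  unify b -> Bool ~ c -> Bool
  unify b ~ c
  unify Bool ~ Bool
\x._ : a -> c -> Bool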